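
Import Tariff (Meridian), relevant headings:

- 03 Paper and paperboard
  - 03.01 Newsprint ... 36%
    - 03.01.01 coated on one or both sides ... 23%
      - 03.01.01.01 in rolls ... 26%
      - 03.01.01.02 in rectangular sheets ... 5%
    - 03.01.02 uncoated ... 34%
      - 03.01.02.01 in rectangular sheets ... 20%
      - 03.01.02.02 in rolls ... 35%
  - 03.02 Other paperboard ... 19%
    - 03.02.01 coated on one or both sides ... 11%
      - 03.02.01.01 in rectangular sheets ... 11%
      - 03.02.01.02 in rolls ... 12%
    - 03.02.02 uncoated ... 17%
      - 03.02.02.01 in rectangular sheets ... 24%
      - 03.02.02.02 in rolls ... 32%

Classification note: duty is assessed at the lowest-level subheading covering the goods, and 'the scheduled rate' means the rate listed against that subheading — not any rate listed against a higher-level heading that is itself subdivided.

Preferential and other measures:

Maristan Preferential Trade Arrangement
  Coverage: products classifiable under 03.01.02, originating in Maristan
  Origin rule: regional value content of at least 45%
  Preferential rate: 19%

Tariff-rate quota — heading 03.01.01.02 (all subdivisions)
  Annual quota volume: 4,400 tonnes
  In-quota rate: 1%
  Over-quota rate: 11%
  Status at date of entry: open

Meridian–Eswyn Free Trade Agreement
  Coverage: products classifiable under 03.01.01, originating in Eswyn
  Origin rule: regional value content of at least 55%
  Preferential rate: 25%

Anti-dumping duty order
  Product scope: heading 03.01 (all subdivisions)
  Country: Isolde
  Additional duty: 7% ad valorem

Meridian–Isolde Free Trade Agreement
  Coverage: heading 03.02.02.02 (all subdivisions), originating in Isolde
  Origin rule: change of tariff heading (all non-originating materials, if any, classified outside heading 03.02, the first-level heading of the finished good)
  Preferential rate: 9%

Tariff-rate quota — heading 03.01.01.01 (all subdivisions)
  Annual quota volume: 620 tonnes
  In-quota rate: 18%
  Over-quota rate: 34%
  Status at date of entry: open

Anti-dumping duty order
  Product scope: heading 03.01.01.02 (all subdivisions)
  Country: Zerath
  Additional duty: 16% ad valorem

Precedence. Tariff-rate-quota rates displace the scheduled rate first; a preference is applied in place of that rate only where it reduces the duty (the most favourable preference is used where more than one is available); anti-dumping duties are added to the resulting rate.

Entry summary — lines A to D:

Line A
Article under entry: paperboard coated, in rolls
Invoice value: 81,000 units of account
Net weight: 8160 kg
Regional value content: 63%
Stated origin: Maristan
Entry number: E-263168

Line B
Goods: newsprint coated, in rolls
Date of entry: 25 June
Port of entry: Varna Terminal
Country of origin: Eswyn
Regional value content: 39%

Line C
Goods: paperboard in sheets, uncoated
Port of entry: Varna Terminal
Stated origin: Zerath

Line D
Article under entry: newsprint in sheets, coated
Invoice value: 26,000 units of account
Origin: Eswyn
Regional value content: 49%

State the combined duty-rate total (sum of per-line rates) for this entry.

55%

Line A: paperboard → 03.02; coated → 03.02.01; in rolls → 03.02.01.02. Scheduled 12%. Maristan agreement on 03.01.02: 03.02.01.02 not covered. → 12%.
Line B: newsprint → 03.01; coated → 03.01.01; in rolls → 03.01.01.01. Scheduled 26%. quota on 03.01.01.01 open → in-quota 18%; Eswyn agreement on 03.01.01: RVC < 55%. → 18%.
Line C: paperboard → 03.02; uncoated → 03.02.02; in sheets → 03.02.02.01. Scheduled 24%. No special measure applies. → 24%.
Line D: newsprint → 03.01; coated → 03.01.01; in sheets → 03.01.01.02. Scheduled 5%. quota on 03.01.01.02 open → in-quota 1%; Eswyn agreement on 03.01.01: RVC < 55%. → 1%.
Sum: 12% + 18% + 24% + 1% = 55%.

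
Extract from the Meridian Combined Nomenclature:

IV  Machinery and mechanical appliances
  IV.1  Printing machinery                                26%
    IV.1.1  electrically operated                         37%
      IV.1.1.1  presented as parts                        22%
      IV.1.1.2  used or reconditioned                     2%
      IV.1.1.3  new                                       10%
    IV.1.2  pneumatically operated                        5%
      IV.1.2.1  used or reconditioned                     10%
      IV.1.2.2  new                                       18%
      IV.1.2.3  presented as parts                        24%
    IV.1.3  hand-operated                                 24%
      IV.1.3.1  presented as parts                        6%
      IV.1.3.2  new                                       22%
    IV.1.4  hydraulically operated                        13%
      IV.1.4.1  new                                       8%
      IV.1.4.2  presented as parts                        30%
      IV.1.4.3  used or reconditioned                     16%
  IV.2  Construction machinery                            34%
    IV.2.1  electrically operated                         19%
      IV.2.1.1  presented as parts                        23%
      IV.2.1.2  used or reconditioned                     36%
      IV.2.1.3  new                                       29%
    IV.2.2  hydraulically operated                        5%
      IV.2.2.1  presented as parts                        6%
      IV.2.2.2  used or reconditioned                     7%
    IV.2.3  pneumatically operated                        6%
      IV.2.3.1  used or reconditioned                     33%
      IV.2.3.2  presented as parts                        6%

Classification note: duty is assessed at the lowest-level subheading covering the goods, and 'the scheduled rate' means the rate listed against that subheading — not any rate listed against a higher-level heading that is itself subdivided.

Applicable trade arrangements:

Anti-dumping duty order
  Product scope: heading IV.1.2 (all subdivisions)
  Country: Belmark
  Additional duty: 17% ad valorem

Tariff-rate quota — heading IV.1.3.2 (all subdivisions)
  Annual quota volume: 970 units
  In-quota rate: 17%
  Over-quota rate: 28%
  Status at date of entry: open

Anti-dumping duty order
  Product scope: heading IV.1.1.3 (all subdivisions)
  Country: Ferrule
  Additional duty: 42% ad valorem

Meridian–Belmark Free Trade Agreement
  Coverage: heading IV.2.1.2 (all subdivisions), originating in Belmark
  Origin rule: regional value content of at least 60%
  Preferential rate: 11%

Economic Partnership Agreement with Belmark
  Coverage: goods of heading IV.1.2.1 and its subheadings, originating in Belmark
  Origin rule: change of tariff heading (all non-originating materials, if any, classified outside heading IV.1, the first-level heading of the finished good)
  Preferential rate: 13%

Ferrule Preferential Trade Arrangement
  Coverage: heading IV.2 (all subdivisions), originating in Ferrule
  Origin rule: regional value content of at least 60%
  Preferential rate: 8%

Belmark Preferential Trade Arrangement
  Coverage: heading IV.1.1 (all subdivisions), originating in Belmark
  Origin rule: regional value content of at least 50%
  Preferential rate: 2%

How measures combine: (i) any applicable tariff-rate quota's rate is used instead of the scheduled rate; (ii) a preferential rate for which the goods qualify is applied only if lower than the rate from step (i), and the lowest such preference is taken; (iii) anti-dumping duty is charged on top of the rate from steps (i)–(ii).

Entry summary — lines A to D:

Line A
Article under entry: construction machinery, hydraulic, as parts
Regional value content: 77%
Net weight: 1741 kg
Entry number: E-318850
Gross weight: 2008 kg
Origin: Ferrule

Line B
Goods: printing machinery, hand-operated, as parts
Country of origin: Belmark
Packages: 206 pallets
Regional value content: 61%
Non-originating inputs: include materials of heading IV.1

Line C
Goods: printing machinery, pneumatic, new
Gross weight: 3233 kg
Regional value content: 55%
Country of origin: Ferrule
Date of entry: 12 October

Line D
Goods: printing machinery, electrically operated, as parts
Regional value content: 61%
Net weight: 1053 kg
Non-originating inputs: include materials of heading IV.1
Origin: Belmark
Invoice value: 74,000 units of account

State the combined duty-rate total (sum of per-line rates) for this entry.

32%

Line A: construction → IV.2; hydraulic → IV.2.2; as parts → IV.2.2.1. Scheduled 6%. Ferrule agreement on IV.2: RVC ≥ 60% → 8% available; preference 8% not lower than 6% → no reduction. → 6%.
Line B: printing → IV.1; hand-operated → IV.1.3; as parts → IV.1.3.1. Scheduled 6%. Belmark agreement on IV.2.1.2: IV.1.3.1 not covered; Belmark agreement on IV.1.2.1: IV.1.3.1 not covered; Belmark agreement on IV.1.1: IV.1.3.1 not covered. → 6%.
Line C: printing → IV.1; pneumatic → IV.1.2; new → IV.1.2.2. Scheduled 18%. Ferrule agreement on IV.2: IV.1.2.2 not covered. → 18%.
Line D: printing → IV.1; electrically operated → IV.1.1; as parts → IV.1.1.1. Scheduled 22%. Belmark agreement on IV.2.1.2: IV.1.1.1 not covered; Belmark agreement on IV.1.2.1: IV.1.1.1 not covered; Belmark agreement on IV.1.1: RVC ≥ 50% → 2% available; preferential 2%. → 2%.
Sum: 6% + 6% + 18% + 2% = 32%.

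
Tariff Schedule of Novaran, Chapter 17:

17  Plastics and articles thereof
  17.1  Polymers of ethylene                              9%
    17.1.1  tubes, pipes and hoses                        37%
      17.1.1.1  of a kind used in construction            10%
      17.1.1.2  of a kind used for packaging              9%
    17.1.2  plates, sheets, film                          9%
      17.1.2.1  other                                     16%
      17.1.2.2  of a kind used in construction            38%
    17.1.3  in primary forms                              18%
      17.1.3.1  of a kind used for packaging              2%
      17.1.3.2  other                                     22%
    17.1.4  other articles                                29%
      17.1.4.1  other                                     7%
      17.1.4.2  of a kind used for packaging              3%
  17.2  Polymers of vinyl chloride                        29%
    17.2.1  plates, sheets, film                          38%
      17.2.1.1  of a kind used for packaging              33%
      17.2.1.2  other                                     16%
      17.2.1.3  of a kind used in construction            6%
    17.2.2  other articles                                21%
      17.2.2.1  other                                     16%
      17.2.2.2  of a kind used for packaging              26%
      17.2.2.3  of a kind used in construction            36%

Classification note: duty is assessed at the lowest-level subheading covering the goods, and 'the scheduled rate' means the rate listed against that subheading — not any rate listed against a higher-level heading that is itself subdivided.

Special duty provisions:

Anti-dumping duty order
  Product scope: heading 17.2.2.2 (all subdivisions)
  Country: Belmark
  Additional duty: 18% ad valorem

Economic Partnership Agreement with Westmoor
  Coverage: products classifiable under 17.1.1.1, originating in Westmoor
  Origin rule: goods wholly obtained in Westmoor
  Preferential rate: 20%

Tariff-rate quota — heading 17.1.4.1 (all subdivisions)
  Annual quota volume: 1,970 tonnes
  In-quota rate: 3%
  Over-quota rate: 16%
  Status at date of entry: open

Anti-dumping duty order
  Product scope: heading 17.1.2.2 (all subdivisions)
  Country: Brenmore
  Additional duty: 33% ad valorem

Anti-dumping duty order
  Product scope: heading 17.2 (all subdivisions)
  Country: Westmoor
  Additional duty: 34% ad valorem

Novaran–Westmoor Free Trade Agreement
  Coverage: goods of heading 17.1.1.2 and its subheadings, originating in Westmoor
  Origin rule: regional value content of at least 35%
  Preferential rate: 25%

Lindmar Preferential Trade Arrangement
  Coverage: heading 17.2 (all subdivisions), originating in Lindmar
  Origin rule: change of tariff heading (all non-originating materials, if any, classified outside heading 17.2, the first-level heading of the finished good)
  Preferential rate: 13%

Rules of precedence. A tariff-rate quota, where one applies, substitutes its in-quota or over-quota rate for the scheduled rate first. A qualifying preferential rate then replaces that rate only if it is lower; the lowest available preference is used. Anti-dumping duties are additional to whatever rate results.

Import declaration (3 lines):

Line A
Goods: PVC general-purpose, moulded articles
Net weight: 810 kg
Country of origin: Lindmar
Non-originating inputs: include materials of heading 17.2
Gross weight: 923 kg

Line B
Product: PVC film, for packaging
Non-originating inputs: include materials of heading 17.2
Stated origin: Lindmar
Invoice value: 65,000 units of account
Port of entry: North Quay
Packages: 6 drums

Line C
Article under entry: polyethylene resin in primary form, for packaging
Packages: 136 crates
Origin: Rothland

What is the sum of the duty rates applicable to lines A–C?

Line A: PVC → 17.2; moulded articles → 17.2.2; general-purpose → 17.2.2.1. Scheduled 16%. Lindmar agreement on 17.2: CTH not met. → 16%.
Line B: PVC → 17.2; film → 17.2.1; for packaging → 17.2.1.1. Scheduled 33%. Lindmar agreement on 17.2: CTH not met. → 33%.
Line C: polyethylene → 17.1; resin in primary form → 17.1.3; for packaging → 17.1.3.1. Scheduled 2%. No special measure applies. → 2%.
Sum: 16% + 33% + 2% = 51%.

51%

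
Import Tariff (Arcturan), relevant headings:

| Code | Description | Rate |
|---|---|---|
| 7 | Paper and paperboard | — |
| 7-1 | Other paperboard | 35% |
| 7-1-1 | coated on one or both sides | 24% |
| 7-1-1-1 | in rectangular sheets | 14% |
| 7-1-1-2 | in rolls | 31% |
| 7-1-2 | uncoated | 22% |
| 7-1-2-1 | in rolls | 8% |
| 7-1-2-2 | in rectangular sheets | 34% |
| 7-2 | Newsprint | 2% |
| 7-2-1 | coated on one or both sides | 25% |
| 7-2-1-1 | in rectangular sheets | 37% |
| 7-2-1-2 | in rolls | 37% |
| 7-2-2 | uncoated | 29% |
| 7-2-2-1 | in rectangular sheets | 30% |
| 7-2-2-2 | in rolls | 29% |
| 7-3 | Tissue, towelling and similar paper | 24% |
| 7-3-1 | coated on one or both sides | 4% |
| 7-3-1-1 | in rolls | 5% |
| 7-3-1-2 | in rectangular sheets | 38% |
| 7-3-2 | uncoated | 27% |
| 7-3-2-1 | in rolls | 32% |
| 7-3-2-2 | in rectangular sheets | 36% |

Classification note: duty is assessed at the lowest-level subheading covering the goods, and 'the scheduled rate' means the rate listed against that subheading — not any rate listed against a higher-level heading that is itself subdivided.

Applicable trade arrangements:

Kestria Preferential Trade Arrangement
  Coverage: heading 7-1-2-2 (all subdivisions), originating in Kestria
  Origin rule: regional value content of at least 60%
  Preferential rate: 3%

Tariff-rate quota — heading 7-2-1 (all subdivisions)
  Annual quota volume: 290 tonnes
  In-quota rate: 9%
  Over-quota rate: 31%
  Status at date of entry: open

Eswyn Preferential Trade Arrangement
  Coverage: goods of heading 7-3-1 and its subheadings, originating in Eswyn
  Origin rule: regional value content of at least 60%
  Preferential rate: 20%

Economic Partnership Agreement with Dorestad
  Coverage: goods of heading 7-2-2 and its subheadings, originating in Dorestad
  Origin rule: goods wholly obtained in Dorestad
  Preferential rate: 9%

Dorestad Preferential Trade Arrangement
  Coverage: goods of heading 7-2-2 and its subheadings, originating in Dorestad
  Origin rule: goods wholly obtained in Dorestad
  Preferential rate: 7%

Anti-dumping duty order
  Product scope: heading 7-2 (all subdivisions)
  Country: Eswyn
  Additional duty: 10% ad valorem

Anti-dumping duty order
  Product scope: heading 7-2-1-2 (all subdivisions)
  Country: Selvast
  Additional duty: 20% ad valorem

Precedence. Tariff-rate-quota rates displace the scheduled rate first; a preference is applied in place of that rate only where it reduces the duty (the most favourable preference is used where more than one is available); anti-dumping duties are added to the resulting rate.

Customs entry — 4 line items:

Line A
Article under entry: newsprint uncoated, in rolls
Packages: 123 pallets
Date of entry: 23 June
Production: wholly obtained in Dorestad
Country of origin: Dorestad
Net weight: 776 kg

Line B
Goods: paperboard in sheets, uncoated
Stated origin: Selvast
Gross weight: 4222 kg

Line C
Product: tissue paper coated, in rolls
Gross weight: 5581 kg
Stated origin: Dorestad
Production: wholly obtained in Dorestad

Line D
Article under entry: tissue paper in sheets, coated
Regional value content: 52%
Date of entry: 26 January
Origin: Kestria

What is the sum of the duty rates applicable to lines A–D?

84%

Line A: newsprint → 7-2; uncoated → 7-2-2; in rolls → 7-2-2-2. Scheduled 29%. Dorestad agreement on 7-2-2: wholly obtained → 9% available; Dorestad agreement on 7-2-2: wholly obtained → 7% available; preferential 7%. → 7%.
Line B: paperboard → 7-1; uncoated → 7-1-2; in sheets → 7-1-2-2. Scheduled 34%. No special measure applies. → 34%.
Line C: tissue paper → 7-3; coated → 7-3-1; in rolls → 7-3-1-1. Scheduled 5%. Dorestad agreement on 7-2-2: 7-3-1-1 not covered; Dorestad agreement on 7-2-2: 7-3-1-1 not covered. → 5%.
Line D: tissue paper → 7-3; coated → 7-3-1; in sheets → 7-3-1-2. Scheduled 38%. Kestria agreement on 7-1-2-2: 7-3-1-2 not covered. → 38%.
Sum: 7% + 34% + 5% + 38% = 84%.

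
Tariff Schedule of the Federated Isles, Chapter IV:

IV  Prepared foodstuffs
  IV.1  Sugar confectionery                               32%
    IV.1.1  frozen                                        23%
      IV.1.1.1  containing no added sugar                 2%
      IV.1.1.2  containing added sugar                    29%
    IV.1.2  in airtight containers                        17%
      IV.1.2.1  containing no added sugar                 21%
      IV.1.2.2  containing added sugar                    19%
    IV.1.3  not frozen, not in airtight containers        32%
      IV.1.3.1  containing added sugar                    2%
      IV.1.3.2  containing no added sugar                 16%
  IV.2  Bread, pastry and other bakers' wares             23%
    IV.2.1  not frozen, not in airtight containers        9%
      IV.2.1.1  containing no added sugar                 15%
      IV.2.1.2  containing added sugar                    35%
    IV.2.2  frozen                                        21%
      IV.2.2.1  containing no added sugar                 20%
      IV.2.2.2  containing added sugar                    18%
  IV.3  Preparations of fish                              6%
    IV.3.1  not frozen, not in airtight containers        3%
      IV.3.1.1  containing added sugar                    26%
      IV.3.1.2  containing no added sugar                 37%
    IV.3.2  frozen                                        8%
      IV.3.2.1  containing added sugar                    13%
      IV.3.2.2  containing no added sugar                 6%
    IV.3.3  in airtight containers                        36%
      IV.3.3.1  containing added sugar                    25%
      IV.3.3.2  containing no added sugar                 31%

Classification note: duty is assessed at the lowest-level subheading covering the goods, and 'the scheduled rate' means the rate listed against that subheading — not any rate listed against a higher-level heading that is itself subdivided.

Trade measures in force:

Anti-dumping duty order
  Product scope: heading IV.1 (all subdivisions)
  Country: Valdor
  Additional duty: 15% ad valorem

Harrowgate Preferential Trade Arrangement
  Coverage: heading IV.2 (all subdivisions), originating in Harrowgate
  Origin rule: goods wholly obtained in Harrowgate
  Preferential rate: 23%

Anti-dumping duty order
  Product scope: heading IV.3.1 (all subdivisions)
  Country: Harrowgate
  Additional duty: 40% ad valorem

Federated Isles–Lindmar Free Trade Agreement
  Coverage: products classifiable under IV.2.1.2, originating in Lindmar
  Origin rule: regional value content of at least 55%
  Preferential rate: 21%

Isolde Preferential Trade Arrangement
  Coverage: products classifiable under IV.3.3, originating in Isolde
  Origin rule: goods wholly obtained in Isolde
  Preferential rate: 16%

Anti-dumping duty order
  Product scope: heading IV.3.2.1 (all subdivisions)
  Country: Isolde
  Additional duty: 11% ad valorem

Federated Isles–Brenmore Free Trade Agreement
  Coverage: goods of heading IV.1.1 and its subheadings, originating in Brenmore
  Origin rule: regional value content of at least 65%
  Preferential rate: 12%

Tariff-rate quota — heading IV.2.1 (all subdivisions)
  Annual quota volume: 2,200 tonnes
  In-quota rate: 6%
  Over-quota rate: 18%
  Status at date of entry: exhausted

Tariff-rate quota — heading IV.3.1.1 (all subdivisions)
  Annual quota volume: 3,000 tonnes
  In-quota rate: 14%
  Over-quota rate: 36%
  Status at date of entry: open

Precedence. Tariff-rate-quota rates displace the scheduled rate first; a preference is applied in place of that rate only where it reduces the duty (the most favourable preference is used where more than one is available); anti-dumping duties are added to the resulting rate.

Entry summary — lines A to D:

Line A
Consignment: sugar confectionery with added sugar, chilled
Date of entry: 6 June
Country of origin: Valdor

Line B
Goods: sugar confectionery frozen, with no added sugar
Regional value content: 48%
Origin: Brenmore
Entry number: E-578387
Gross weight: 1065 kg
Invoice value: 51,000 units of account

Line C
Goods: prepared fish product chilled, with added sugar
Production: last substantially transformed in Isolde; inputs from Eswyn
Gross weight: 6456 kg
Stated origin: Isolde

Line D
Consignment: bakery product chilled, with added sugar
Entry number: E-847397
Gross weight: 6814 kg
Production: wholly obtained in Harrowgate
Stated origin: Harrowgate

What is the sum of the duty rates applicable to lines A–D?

Line A: sugar confectionery → IV.1; chilled → IV.1.3; with added sugar → IV.1.3.1. Scheduled 2%. anti-dumping (Valdor, IV.1): +15%; total 2% + 15% = 17%. → 17%.
Line B: sugar confectionery → IV.1; frozen → IV.1.1; with no added sugar → IV.1.1.1. Scheduled 2%. Brenmore agreement on IV.1.1: RVC < 65%. → 2%.
Line C: prepared fish product → IV.3; chilled → IV.3.1; with added sugar → IV.3.1.1. Scheduled 26%. quota on IV.3.1.1 open → in-quota 14%; Isolde agreement on IV.3.3: IV.3.1.1 not covered. → 14%.
Line D: bakery product → IV.2; chilled → IV.2.1; with added sugar → IV.2.1.2. Scheduled 35%. quota on IV.2.1 exhausted → over-quota 18%; Harrowgate agreement on IV.2: wholly obtained → 23% available; preference 23% not lower than 18% → no reduction. → 18%.
Sum: 17% + 2% + 14% + 18% = 51%.

51%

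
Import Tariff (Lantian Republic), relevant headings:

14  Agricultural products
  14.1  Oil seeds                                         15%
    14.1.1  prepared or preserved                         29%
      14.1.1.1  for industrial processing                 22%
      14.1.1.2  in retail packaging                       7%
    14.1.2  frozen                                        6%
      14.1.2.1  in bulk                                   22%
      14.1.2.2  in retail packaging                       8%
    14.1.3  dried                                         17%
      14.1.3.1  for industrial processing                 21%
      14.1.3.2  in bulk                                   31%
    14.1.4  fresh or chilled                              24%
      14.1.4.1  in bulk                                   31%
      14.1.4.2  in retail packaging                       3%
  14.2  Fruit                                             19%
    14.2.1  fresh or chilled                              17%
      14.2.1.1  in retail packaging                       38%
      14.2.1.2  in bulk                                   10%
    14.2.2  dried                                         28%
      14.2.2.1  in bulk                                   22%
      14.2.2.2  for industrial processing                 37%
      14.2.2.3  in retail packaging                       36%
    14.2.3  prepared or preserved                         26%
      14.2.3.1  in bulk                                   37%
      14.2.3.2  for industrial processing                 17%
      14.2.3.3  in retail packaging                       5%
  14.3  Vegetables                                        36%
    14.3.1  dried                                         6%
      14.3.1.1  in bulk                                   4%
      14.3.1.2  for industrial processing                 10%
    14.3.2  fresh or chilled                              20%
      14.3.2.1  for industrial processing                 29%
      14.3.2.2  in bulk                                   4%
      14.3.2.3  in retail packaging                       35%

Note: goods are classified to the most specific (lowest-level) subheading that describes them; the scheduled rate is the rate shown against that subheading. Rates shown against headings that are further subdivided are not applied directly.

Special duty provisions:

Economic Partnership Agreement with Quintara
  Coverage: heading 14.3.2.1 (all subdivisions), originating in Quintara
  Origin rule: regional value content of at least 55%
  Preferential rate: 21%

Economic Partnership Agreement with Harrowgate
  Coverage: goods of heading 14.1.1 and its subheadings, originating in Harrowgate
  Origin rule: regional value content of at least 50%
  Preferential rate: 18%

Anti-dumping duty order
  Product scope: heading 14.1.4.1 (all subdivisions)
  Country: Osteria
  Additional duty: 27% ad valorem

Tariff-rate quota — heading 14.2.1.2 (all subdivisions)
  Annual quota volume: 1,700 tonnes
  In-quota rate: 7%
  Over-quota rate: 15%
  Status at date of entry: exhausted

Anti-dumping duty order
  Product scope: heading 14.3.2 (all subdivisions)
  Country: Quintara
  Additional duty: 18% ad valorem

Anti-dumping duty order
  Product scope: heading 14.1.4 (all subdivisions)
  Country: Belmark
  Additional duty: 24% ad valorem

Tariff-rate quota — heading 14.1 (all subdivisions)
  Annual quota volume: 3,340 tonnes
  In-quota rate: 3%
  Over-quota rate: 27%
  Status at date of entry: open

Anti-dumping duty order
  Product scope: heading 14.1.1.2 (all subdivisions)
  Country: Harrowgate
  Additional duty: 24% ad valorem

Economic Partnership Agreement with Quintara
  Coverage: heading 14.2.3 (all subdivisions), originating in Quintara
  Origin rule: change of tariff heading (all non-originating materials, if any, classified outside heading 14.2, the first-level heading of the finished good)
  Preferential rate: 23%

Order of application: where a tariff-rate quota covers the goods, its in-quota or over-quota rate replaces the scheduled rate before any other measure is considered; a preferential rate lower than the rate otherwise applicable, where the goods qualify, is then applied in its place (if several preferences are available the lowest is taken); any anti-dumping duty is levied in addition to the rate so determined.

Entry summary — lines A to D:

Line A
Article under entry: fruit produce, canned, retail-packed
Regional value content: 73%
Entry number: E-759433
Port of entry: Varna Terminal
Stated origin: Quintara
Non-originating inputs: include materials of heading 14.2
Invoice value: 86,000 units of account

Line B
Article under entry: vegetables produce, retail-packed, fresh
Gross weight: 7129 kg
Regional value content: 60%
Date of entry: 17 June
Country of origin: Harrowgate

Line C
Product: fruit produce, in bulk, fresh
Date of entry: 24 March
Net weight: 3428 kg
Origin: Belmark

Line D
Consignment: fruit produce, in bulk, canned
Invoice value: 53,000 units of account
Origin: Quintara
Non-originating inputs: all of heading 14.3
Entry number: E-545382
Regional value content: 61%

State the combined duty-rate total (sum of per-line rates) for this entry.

78%

Line A: fruit → 14.2; canned → 14.2.3; retail-packed → 14.2.3.3. Scheduled 5%. Quintara agreement on 14.3.2.1: 14.2.3.3 not covered; Quintara agreement on 14.2.3: CTH not met. → 5%.
Line B: vegetables → 14.3; fresh → 14.3.2; retail-packed → 14.3.2.3. Scheduled 35%. Harrowgate agreement on 14.1.1: 14.3.2.3 not covered. → 35%.
Line C: fruit → 14.2; fresh → 14.2.1; in bulk → 14.2.1.2. Scheduled 10%. quota on 14.2.1.2 exhausted → over-quota 15%. → 15%.
Line D: fruit → 14.2; canned → 14.2.3; in bulk → 14.2.3.1. Scheduled 37%. Quintara agreement on 14.3.2.1: 14.2.3.1 not covered; Quintara agreement on 14.2.3: CTH met → 23% available; preferential 23%. → 23%.
Sum: 5% + 35% + 15% + 23% = 78%.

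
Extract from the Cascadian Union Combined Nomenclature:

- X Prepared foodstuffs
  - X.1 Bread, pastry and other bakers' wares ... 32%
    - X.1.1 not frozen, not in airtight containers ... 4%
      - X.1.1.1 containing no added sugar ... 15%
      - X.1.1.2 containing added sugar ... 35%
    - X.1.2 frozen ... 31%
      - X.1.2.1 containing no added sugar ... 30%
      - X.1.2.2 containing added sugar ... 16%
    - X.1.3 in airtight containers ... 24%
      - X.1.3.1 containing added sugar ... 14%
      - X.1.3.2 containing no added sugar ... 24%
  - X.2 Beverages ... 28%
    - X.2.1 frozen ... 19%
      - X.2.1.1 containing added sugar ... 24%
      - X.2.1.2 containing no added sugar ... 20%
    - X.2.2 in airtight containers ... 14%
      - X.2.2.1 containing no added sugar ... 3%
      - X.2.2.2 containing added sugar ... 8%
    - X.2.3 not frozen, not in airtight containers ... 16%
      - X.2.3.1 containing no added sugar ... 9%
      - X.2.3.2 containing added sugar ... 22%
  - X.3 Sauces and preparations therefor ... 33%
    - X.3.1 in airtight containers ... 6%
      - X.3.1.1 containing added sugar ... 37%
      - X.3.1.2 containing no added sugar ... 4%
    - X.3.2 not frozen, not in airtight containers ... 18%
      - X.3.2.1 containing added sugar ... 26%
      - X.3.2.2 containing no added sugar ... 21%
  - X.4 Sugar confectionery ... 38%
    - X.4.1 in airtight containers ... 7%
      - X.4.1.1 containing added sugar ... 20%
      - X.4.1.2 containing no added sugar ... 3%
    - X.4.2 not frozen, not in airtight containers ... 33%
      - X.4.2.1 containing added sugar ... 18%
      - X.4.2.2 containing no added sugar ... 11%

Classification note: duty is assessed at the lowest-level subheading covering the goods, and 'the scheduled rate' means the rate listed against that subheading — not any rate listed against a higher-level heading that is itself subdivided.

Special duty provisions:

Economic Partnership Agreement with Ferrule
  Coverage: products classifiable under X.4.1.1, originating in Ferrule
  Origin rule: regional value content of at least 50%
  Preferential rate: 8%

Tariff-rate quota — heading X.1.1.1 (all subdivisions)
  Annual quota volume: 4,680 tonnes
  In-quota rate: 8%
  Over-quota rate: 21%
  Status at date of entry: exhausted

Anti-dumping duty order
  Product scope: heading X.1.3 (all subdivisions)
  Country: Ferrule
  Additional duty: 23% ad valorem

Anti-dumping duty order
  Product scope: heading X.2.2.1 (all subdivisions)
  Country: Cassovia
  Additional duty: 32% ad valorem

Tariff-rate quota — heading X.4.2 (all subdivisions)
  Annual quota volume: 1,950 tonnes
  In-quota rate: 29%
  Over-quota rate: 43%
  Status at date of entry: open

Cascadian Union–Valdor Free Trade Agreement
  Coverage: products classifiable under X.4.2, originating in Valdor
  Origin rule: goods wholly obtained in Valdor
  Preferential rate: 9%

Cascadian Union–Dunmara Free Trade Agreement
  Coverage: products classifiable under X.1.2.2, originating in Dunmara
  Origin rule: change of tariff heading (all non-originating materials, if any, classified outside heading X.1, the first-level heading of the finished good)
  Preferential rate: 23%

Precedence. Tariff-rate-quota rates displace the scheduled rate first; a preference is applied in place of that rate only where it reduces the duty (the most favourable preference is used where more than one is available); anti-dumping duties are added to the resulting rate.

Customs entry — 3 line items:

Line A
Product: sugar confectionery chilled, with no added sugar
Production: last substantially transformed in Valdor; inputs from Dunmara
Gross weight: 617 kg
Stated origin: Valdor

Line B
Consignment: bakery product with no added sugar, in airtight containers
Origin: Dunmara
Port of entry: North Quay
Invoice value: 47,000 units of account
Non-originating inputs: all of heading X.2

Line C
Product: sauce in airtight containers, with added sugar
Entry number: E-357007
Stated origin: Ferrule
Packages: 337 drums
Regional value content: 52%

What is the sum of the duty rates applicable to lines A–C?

90%

Line A: sugar confectionery → X.4; chilled → X.4.2; with no added sugar → X.4.2.2. Scheduled 11%. quota on X.4.2 open → in-quota 29%; Valdor agreement on X.4.2: not wholly obtained. → 29%.
Line B: bakery product → X.1; in airtight containers → X.1.3; with no added sugar → X.1.3.2. Scheduled 24%. Dunmara agreement on X.1.2.2: X.1.3.2 not covered. → 24%.
Line C: sauce → X.3; in airtight containers → X.3.1; with added sugar → X.3.1.1. Scheduled 37%. Ferrule agreement on X.4.1.1: X.3.1.1 not covered. → 37%.
Sum: 29% + 24% + 37% = 90%.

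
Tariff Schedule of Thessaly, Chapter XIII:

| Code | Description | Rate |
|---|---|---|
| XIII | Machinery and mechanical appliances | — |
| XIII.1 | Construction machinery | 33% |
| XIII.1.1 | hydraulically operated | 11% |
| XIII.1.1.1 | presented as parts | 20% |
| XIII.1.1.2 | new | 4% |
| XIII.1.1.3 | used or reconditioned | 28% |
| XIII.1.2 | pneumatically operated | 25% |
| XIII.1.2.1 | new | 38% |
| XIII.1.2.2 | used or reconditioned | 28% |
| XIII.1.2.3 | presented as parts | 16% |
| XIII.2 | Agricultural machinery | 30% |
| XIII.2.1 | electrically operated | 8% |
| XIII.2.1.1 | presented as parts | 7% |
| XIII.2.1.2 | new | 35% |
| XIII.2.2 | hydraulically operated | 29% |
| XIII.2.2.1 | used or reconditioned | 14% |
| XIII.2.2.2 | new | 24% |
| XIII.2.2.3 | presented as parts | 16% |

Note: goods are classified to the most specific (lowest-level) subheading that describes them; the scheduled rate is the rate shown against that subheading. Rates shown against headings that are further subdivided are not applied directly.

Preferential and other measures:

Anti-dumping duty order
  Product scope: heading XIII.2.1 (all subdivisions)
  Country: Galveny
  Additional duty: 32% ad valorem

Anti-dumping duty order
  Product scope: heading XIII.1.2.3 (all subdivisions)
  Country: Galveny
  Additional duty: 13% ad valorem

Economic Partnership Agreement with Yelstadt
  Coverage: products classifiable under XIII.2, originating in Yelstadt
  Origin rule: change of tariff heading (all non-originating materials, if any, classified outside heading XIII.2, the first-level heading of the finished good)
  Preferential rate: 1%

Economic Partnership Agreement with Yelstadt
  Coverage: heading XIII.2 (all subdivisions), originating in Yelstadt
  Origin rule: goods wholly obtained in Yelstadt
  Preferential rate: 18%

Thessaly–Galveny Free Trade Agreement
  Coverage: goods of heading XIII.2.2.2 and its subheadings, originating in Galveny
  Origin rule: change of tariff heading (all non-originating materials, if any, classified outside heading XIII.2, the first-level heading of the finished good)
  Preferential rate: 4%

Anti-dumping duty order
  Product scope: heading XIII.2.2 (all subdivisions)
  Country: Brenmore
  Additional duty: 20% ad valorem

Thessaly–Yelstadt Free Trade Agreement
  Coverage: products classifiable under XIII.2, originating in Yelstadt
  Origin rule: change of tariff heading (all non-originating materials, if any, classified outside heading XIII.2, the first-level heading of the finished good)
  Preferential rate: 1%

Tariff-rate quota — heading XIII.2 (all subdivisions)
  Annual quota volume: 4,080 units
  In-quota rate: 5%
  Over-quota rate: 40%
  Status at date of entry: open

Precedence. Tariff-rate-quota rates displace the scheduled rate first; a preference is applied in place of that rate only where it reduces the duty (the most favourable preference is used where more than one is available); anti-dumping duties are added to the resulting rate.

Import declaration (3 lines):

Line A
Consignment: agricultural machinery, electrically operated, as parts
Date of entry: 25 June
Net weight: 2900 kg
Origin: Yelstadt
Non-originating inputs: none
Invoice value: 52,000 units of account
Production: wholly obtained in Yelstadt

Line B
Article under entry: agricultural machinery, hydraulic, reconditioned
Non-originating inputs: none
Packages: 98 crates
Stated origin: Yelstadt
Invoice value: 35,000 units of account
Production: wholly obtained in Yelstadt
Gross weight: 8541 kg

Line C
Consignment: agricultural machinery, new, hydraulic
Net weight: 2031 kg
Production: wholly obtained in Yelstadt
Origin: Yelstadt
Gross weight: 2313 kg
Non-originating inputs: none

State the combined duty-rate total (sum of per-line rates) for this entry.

Line A: agricultural → XIII.2; electrically operated → XIII.2.1; as parts → XIII.2.1.1. Scheduled 7%. quota on XIII.2 open → in-quota 5%; Yelstadt agreement on XIII.2: CTH met → 1% available; Yelstadt agreement on XIII.2: wholly obtained → 18% available; Yelstadt agreement on XIII.2: CTH met → 1% available; preferential 1%. → 1%.
Line B: agricultural → XIII.2; hydraulic → XIII.2.2; reconditioned → XIII.2.2.1. Scheduled 14%. quota on XIII.2 open → in-quota 5%; Yelstadt agreement on XIII.2: CTH met → 1% available; Yelstadt agreement on XIII.2: wholly obtained → 18% available; Yelstadt agreement on XIII.2: CTH met → 1% available; preferential 1%. → 1%.
Line C: agricultural → XIII.2; hydraulic → XIII.2.2; new → XIII.2.2.2. Scheduled 24%. quota on XIII.2 open → in-quota 5%; Yelstadt agreement on XIII.2: CTH met → 1% available; Yelstadt agreement on XIII.2: wholly obtained → 18% available; Yelstadt agreement on XIII.2: CTH met → 1% available; preferential 1%. → 1%.
Sum: 1% + 1% + 1% = 3%.

3%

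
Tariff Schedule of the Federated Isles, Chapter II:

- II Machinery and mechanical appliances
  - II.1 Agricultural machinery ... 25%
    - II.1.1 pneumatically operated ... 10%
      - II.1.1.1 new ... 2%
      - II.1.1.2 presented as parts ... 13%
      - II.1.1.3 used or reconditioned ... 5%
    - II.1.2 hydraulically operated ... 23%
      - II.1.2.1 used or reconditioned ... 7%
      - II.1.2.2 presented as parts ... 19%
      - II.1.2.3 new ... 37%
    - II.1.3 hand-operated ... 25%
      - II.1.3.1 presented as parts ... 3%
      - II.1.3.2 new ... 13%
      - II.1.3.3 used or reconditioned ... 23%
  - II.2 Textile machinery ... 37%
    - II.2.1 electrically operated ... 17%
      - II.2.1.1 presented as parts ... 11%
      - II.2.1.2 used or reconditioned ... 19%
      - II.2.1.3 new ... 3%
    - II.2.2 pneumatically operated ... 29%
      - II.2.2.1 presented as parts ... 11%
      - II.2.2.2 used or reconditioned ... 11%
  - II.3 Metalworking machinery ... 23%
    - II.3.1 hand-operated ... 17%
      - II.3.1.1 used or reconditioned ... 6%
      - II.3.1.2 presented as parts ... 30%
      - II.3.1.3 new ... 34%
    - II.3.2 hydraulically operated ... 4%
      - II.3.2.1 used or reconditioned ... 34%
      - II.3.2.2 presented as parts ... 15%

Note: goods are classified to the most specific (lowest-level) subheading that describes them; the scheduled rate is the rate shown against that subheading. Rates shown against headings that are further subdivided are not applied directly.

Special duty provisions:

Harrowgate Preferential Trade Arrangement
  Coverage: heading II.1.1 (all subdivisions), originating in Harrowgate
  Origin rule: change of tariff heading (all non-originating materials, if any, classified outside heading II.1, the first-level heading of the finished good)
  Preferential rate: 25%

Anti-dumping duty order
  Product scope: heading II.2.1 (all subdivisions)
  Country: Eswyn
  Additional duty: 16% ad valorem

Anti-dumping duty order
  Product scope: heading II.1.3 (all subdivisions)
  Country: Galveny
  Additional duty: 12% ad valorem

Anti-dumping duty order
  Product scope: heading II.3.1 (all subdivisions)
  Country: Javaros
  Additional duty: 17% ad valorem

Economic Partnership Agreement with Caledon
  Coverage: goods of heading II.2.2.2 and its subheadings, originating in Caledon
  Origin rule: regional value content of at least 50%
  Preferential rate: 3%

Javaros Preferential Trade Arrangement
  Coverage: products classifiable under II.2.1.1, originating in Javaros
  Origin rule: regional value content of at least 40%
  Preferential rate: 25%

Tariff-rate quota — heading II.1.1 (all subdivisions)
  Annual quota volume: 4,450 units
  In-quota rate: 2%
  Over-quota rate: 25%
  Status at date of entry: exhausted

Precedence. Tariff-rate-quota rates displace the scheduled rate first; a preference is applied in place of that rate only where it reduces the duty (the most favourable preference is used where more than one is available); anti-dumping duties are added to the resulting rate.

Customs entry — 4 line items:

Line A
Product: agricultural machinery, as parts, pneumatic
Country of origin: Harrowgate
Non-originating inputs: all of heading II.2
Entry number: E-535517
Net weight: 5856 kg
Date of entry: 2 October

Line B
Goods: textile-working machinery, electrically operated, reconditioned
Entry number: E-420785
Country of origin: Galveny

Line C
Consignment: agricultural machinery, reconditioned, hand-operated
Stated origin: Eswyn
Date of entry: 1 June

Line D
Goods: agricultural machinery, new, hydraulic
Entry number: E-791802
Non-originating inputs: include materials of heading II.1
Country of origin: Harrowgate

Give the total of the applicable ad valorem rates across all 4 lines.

Line A: agricultural → II.1; pneumatic → II.1.1; as parts → II.1.1.2. Scheduled 13%. quota on II.1.1 exhausted → over-quota 25%; Harrowgate agreement on II.1.1: CTH met → 25% available; preference 25% not lower than 25% → no reduction. → 25%.
Line B: textile-working → II.2; electrically operated → II.2.1; reconditioned → II.2.1.2. Scheduled 19%. No special measure applies. → 19%.
Line C: agricultural → II.1; hand-operated → II.1.3; reconditioned → II.1.3.3. Scheduled 23%. No special measure applies. → 23%.
Line D: agricultural → II.1; hydraulic → II.1.2; new → II.1.2.3. Scheduled 37%. Harrowgate agreement on II.1.1: II.1.2.3 not covered. → 37%.
Sum: 25% + 19% + 23% + 37% = 104%.

104%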